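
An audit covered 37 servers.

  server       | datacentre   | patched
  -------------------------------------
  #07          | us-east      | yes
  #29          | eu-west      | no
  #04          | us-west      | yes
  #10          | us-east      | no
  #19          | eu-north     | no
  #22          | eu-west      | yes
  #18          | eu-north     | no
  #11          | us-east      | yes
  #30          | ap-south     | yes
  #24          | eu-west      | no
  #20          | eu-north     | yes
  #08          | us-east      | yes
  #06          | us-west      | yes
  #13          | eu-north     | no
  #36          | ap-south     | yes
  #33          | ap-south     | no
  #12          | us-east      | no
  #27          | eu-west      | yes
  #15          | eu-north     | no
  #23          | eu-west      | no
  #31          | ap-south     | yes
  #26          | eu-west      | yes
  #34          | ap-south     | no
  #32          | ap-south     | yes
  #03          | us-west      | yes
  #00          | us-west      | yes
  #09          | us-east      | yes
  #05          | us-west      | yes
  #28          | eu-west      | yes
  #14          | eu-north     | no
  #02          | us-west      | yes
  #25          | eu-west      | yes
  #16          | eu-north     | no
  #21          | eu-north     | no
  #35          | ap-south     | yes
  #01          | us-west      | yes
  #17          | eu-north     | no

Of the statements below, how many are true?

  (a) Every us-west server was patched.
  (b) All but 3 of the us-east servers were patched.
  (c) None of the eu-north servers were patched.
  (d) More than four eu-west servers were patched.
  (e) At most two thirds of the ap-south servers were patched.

(a) us-west: |A| = 7, |A ∩ B| = 7; needs A ⊆ B, i.e. every element of A is in B (|A ∖ B| = 0) — true.
(b) us-east: |A| = 6, |A ∩ B| = 4; needs |A ∖ B| = 3 — false.
(c) eu-north: |A| = 9, |A ∩ B| = 1; needs A ∩ B = ∅ (|A ∩ B| = 0) — false.
(d) eu-west: |A| = 8, |A ∩ B| = 5; needs |A ∩ B| > 4 — true.
(e) ap-south: |A| = 7, |A ∩ B| = 5; needs |A ∩ B| / |A| ≤ 2/3 — false.

2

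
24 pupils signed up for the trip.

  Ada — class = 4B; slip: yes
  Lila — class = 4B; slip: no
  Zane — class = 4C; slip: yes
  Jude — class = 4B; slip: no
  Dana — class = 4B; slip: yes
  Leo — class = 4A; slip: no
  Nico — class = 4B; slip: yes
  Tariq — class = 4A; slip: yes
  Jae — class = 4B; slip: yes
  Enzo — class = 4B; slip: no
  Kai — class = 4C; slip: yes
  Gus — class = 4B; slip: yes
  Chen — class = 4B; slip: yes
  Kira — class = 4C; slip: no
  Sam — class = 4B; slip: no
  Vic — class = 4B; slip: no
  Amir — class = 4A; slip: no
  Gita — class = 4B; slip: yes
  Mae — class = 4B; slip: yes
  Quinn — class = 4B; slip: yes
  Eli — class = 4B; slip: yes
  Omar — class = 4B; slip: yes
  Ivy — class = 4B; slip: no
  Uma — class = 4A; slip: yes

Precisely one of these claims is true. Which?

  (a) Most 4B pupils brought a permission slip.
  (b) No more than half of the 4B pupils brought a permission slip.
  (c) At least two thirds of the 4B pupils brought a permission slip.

(a)

|A| = 17, |A ∩ B| = 11, |A ∖ B| = 6.
(a) requires |A ∩ B| > |A ∖ B|: true.
(b) requires |A ∩ B| ≤ |A ∖ B|: false.
(c) requires |A ∩ B| / |A| ≥ 2/3: false.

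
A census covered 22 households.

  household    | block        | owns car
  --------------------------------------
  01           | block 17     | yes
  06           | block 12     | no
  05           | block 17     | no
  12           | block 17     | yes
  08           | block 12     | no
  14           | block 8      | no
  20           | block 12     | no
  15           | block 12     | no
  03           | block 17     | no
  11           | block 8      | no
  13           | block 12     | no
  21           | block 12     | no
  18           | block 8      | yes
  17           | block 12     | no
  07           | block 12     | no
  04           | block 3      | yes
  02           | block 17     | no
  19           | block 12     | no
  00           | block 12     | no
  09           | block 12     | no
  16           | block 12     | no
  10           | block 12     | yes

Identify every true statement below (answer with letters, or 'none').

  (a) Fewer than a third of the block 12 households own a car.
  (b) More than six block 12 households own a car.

(a)

|A| = 13, |A ∩ B| = 1, |A ∖ B| = 12.
(a) |A ∩ B| / |A| < 1/3: holds.
(b) |A ∩ B| > 6: fails.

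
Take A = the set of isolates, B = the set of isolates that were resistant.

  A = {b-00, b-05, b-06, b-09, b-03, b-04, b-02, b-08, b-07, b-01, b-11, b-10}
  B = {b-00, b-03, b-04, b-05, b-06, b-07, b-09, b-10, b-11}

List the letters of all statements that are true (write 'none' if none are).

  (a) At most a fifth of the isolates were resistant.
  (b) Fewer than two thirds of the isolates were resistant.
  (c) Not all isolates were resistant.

|A| = 12, |A ∩ B| = 9, |A ∖ B| = 3.
(a) |A ∩ B| / |A| ≤ 1/5: fails.
(b) |A ∩ B| / |A| < 2/3: fails.
(c) A ⊄ B (|A ∖ B| ≥ 1): holds.

(c)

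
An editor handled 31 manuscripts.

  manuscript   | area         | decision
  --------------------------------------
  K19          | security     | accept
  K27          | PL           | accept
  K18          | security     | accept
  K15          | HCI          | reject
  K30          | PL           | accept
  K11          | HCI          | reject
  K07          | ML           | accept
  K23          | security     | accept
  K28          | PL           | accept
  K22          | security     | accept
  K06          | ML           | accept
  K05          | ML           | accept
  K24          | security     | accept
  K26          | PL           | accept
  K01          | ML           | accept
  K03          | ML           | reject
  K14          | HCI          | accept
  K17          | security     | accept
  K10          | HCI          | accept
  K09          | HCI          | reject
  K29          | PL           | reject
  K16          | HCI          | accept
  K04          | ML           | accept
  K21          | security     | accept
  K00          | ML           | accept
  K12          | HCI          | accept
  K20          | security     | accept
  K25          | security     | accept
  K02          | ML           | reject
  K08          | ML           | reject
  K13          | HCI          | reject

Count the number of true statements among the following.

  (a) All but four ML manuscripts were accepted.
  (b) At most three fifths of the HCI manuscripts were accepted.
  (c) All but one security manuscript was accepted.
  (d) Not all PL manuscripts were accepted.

2

(a) ML: |A| = 9, |A ∩ B| = 6; needs |A ∖ B| = 4 — false.
(b) HCI: |A| = 8, |A ∩ B| = 4; needs |A ∩ B| / |A| ≤ 3/5 — true.
(c) security: |A| = 9, |A ∩ B| = 9; needs |A ∖ B| = 1 — false.
(d) PL: |A| = 5, |A ∩ B| = 4; needs A ⊄ B (|A ∖ B| ≥ 1) — true.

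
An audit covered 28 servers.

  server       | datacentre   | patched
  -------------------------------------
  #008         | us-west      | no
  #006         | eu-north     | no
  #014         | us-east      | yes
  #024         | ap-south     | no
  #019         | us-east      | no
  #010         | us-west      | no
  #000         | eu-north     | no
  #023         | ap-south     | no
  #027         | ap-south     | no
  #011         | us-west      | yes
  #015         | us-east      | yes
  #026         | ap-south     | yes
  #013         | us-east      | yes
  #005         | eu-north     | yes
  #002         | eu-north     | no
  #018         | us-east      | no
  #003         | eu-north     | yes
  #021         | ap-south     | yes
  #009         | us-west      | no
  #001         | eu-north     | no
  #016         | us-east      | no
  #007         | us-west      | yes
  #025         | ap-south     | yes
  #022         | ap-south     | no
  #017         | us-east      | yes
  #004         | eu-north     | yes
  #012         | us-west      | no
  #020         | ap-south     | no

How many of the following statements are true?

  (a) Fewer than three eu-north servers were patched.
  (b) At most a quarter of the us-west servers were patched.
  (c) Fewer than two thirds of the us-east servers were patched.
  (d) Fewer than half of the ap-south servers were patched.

(a) eu-north: |A| = 7, |A ∩ B| = 3; needs |A ∩ B| < 3 — false.
(b) us-west: |A| = 6, |A ∩ B| = 2; needs |A ∩ B| / |A| ≤ 1/4 — false.
(c) us-east: |A| = 7, |A ∩ B| = 4; needs |A ∩ B| / |A| < 2/3 — true.
(d) ap-south: |A| = 8, |A ∩ B| = 3; needs |A ∩ B| < |A ∖ B| — true.

2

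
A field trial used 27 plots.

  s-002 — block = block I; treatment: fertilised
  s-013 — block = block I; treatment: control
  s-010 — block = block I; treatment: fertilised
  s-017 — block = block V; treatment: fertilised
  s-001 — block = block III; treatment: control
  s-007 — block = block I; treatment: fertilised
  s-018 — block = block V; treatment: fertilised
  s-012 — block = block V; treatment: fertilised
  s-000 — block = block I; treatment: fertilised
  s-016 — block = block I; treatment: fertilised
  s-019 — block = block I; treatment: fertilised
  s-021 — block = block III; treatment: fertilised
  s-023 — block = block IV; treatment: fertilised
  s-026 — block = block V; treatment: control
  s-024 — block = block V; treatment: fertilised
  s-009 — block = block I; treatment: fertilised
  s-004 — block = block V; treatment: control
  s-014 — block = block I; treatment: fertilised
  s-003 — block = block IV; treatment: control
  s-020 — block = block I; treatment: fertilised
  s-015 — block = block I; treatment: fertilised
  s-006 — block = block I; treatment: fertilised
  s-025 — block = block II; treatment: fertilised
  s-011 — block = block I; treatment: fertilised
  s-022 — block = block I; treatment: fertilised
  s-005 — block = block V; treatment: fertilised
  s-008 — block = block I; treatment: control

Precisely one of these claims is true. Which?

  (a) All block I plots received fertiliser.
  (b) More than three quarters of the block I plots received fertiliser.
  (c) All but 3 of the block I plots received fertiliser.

(b)

|A| = 15, |A ∩ B| = 13, |A ∖ B| = 2.
(a) requires A ⊆ B, i.e. every element of A is in B (|A ∖ B| = 0): false.
(b) requires |A ∩ B| / |A| > 3/4: true.
(c) requires |A ∖ B| = 3: false.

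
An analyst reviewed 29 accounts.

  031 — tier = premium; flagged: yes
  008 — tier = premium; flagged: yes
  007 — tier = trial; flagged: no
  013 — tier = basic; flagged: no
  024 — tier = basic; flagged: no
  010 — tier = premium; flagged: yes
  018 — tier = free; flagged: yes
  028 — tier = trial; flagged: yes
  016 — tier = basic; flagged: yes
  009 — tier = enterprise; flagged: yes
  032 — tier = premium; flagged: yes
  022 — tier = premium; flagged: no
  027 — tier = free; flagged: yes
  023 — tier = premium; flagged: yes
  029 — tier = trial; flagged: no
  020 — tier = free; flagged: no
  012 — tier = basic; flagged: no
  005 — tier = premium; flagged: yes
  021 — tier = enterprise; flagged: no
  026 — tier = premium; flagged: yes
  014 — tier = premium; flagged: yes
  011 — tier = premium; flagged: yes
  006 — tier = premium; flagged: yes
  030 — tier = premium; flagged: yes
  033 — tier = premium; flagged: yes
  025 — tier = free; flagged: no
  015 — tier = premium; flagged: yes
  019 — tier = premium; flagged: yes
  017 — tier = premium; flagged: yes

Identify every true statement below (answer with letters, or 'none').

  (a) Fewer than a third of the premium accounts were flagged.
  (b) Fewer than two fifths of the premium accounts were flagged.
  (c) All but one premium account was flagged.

(c)

|A| = 16, |A ∩ B| = 15, |A ∖ B| = 1.
(a) |A ∩ B| / |A| < 1/3: fails.
(b) |A ∩ B| / |A| < 2/5: fails.
(c) |A ∖ B| = 1: holds.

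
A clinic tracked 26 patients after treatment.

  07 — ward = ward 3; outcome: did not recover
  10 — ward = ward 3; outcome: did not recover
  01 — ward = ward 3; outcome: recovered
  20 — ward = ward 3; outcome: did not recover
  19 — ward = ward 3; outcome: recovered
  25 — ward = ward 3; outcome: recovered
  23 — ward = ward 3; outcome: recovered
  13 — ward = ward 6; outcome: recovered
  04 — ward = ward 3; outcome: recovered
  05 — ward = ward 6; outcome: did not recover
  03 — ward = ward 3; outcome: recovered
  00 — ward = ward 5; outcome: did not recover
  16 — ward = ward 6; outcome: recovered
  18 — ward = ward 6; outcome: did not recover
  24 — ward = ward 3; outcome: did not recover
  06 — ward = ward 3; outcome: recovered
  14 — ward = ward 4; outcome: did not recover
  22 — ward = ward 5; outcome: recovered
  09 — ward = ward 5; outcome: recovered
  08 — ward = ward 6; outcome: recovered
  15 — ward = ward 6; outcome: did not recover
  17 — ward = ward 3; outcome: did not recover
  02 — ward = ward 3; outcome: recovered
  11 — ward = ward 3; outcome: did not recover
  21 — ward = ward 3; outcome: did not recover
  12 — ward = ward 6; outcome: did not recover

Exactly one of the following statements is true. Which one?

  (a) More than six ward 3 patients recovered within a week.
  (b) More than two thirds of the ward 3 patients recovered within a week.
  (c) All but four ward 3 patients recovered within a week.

|A| = 15, |A ∩ B| = 8, |A ∖ B| = 7.
(a) requires |A ∩ B| > 6: true.
(b) requires |A ∩ B| / |A| > 2/3: false.
(c) requires |A ∖ B| = 4: false.

(a)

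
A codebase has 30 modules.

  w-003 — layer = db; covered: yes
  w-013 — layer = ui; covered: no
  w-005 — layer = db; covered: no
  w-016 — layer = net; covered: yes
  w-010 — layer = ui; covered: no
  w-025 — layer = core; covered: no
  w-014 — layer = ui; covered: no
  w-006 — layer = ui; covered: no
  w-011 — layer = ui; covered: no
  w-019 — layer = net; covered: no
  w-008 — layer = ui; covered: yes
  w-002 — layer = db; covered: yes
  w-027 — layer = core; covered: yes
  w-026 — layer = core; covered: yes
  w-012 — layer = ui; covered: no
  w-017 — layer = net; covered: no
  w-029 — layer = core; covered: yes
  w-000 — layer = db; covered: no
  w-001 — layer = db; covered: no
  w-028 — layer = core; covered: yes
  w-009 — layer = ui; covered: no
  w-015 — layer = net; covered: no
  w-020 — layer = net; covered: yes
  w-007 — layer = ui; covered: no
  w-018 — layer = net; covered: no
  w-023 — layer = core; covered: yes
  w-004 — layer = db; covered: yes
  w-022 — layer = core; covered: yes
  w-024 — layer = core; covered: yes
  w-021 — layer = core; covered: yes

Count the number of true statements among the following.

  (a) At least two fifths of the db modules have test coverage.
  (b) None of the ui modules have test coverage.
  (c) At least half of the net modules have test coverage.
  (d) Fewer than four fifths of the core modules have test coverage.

(a) db: |A| = 6, |A ∩ B| = 3; needs |A ∩ B| / |A| ≥ 2/5 — true.
(b) ui: |A| = 9, |A ∩ B| = 1; needs A ∩ B = ∅ (|A ∩ B| = 0) — false.
(c) net: |A| = 6, |A ∩ B| = 2; needs |A ∩ B| ≥ |A ∖ B| — false.
(d) core: |A| = 9, |A ∩ B| = 8; needs |A ∩ B| / |A| < 4/5 — false.

1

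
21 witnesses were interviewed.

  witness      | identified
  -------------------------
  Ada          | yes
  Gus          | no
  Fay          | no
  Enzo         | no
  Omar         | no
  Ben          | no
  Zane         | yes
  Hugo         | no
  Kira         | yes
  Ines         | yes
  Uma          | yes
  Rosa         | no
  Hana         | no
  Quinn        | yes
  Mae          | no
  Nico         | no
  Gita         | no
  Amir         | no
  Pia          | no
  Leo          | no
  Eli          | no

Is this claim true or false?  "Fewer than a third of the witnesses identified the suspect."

True

The determiner here denotes the relation: |A ∩ B| / |A| < 1/3.
|A| = 21, |A ∩ B| = 6, |A ∖ B| = 15.
|A ∩ B|/|A| = 6/21, so the statement is true.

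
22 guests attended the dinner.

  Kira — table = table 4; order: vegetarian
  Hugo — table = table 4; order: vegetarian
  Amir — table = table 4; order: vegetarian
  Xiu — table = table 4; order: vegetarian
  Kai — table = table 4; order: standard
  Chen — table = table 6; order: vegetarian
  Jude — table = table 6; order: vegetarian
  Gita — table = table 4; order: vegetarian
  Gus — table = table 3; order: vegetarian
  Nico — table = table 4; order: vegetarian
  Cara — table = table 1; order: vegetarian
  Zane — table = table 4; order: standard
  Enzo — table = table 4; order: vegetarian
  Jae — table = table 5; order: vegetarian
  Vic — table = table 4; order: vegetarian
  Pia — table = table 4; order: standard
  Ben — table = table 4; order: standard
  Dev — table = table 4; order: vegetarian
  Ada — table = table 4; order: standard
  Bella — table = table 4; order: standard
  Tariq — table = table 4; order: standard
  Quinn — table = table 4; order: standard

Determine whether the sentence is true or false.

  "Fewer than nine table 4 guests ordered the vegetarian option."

Truth condition: |A ∩ B| < 9.
|A| = 17, |A ∩ B| = 9, |A ∖ B| = 8.
|A ∩ B| = 9, so the statement is false.

False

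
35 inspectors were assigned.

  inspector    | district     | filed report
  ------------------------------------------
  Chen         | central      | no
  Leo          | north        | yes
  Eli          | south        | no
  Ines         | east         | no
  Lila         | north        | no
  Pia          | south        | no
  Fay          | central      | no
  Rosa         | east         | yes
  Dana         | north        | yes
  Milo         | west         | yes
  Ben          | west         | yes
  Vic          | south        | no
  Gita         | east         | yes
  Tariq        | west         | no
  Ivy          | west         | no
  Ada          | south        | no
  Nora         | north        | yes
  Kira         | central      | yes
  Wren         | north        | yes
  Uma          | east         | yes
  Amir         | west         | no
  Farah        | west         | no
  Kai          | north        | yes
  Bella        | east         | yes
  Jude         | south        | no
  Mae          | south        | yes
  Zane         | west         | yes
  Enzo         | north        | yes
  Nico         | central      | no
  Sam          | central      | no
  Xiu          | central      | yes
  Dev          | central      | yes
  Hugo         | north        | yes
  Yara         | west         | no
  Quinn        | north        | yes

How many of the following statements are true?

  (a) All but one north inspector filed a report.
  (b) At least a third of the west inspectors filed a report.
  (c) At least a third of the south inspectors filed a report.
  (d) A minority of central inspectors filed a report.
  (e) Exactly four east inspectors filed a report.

(a) north: |A| = 9, |A ∩ B| = 8; needs |A ∖ B| = 1 — true.
(b) west: |A| = 8, |A ∩ B| = 3; needs |A ∩ B| / |A| ≥ 1/3 — true.
(c) south: |A| = 6, |A ∩ B| = 1; needs |A ∩ B| / |A| ≥ 1/3 — false.
(d) central: |A| = 7, |A ∩ B| = 3; needs |A ∩ B| < |A ∖ B| — true.
(e) east: |A| = 5, |A ∩ B| = 4; needs |A ∩ B| = 4 — true.

4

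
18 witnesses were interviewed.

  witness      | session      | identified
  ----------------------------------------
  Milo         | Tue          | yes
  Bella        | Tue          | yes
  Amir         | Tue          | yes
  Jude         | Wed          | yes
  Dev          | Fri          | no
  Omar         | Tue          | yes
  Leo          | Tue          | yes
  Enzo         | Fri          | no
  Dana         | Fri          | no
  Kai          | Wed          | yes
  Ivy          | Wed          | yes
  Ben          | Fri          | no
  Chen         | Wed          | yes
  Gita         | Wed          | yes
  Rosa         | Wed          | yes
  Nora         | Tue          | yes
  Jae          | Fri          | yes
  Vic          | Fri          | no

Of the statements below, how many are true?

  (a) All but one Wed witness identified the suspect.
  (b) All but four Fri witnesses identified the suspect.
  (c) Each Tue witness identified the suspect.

(a) Wed: |A| = 6, |A ∩ B| = 6; needs |A ∖ B| = 1 — false.
(b) Fri: |A| = 6, |A ∩ B| = 1; needs |A ∖ B| = 4 — false.
(c) Tue: |A| = 6, |A ∩ B| = 6; needs A ⊆ B, i.e. every element of A is in B (|A ∖ B| = 0) — true.

1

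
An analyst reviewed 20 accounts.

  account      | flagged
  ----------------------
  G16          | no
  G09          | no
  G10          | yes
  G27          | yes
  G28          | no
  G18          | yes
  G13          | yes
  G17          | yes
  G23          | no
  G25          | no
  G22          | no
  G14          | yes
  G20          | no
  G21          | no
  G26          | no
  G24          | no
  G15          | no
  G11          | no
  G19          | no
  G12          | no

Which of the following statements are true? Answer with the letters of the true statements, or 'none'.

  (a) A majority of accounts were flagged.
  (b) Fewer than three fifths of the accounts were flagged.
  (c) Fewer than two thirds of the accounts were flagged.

|A| = 20, |A ∩ B| = 6, |A ∖ B| = 14.
(a) |A ∩ B| > |A ∖ B|: fails.
(b) |A ∩ B| / |A| < 3/5: holds.
(c) |A ∩ B| / |A| < 2/3: holds.

(b), (c)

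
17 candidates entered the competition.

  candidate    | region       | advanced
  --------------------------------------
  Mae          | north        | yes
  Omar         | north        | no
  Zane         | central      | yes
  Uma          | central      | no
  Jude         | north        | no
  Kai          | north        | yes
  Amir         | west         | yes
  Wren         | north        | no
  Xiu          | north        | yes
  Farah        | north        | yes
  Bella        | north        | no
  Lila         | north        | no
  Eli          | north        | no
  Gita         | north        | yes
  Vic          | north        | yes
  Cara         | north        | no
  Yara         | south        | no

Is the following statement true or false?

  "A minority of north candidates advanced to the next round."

The determiner here denotes the relation: |A ∩ B| < |A ∖ B|.
A (the restrictor) = {Mae, Omar, Jude, Kai, Wren, Xiu, Farah, Bella, Lila, Eli, Gita, Vic, Cara}, |A| = 13.
A ∩ B = {Mae, Kai, Xiu, Farah, Gita, Vic}, so |A ∩ B| = 6.
A ∖ B = {Omar, Jude, Wren, Bella, Lila, Eli, Cara}, so |A ∖ B| = 7.
6 < 7, so the statement is true.

True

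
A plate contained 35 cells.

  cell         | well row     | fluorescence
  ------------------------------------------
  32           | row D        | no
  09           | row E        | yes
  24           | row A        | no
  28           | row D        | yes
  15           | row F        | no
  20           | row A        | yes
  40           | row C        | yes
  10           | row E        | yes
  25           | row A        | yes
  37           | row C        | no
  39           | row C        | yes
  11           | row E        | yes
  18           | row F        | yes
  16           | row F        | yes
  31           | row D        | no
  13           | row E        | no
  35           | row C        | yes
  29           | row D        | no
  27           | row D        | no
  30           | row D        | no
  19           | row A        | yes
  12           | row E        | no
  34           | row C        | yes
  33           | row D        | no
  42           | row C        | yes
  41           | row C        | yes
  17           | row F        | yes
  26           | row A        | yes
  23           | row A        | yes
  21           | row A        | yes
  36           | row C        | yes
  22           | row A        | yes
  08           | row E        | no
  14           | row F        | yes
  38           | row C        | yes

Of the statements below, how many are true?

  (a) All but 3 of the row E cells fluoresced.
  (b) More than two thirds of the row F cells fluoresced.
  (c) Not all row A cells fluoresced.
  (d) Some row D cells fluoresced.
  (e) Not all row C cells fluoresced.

5

(a) row E: |A| = 6, |A ∩ B| = 3; needs |A ∖ B| = 3 — true.
(b) row F: |A| = 5, |A ∩ B| = 4; needs |A ∩ B| / |A| > 2/3 — true.
(c) row A: |A| = 8, |A ∩ B| = 7; needs A ⊄ B (|A ∖ B| ≥ 1) — true.
(d) row D: |A| = 7, |A ∩ B| = 1; needs A ∩ B ≠ ∅ (|A ∩ B| ≥ 1) — true.
(e) row C: |A| = 9, |A ∩ B| = 8; needs A ⊄ B (|A ∖ B| ≥ 1) — true.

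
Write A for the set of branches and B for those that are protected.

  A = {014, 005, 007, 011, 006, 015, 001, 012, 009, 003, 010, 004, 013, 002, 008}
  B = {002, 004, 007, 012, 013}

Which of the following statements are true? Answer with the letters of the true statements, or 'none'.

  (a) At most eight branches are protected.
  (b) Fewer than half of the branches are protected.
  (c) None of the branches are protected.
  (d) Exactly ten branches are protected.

|A| = 15, |A ∩ B| = 5, |A ∖ B| = 10.
(a) |A ∩ B| ≤ 8: holds.
(b) |A ∩ B| < |A ∖ B|: holds.
(c) A ∩ B = ∅ (|A ∩ B| = 0): fails.
(d) |A ∩ B| = 10: fails.

(a), (b)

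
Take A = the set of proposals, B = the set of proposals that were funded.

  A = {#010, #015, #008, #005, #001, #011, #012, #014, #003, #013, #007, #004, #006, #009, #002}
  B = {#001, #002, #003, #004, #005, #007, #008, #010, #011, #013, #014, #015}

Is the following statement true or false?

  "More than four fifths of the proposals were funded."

'More than four fifths of the proposals were funded' holds iff |A ∩ B| / |A| > 4/5.
|A| = 15, |A ∩ B| = 12, |A ∖ B| = 3.
|A ∩ B|/|A| = 12/15, so the statement is false.

False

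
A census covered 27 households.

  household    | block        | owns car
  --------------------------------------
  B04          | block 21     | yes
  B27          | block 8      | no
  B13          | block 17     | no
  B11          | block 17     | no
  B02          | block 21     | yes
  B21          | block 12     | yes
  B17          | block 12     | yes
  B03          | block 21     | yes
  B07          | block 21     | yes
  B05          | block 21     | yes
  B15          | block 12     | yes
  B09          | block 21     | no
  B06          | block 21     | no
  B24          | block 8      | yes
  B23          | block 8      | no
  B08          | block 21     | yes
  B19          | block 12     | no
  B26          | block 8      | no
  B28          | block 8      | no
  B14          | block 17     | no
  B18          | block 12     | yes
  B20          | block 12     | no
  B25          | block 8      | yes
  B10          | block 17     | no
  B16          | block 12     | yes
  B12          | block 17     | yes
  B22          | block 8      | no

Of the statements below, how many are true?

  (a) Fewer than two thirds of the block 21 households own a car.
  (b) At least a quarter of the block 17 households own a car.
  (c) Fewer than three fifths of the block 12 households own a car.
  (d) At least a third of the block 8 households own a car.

(a) block 21: |A| = 8, |A ∩ B| = 6; needs |A ∩ B| / |A| < 2/3 — false.
(b) block 17: |A| = 5, |A ∩ B| = 1; needs |A ∩ B| / |A| ≥ 1/4 — false.
(c) block 12: |A| = 7, |A ∩ B| = 5; needs |A ∩ B| / |A| < 3/5 — false.
(d) block 8: |A| = 7, |A ∩ B| = 2; needs |A ∩ B| / |A| ≥ 1/3 — false.

0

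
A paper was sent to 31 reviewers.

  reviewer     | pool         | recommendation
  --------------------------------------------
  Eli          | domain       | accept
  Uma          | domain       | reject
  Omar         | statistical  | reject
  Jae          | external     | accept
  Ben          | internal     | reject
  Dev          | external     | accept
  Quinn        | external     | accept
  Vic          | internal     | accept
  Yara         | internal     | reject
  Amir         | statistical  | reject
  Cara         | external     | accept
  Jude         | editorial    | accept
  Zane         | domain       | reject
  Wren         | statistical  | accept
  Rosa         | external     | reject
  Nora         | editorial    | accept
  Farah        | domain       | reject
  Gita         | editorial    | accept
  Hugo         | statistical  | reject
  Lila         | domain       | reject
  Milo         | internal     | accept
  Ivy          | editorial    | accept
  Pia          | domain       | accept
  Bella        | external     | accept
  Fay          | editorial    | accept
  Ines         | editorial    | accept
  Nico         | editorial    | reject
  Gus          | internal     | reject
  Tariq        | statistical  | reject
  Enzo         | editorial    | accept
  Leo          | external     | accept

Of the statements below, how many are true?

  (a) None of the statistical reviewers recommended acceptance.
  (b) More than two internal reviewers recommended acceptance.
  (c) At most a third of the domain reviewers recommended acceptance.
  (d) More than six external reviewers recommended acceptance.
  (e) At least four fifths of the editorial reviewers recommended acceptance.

2

(a) statistical: |A| = 5, |A ∩ B| = 1; needs A ∩ B = ∅ (|A ∩ B| = 0) — false.
(b) internal: |A| = 5, |A ∩ B| = 2; needs |A ∩ B| > 2 — false.
(c) domain: |A| = 6, |A ∩ B| = 2; needs |A ∩ B| / |A| ≤ 1/3 — true.
(d) external: |A| = 7, |A ∩ B| = 6; needs |A ∩ B| > 6 — false.
(e) editorial: |A| = 8, |A ∩ B| = 7; needs |A ∩ B| / |A| ≥ 4/5 — true.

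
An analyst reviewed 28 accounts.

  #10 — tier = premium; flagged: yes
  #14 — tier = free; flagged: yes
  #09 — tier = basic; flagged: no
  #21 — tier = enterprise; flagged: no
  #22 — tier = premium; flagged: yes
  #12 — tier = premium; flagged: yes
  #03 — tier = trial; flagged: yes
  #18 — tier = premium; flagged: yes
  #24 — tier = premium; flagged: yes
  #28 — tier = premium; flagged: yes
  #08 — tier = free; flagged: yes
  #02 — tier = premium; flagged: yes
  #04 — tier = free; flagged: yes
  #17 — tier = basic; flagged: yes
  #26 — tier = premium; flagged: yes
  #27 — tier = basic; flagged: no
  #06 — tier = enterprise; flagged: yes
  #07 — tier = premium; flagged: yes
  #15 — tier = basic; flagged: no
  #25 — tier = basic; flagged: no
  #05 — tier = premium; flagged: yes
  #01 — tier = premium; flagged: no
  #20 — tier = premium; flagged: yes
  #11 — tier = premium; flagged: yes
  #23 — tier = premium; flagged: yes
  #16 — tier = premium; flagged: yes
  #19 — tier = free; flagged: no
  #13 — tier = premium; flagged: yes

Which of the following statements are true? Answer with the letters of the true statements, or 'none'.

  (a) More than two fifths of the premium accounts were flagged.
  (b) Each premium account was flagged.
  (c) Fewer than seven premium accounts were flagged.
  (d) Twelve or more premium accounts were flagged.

|A| = 16, |A ∩ B| = 15, |A ∖ B| = 1.
(a) |A ∩ B| / |A| > 2/5: holds.
(b) A ⊆ B, i.e. every element of A is in B (|A ∖ B| = 0): fails.
(c) |A ∩ B| < 7: fails.
(d) |A ∩ B| ≥ 12: holds.

(a), (d)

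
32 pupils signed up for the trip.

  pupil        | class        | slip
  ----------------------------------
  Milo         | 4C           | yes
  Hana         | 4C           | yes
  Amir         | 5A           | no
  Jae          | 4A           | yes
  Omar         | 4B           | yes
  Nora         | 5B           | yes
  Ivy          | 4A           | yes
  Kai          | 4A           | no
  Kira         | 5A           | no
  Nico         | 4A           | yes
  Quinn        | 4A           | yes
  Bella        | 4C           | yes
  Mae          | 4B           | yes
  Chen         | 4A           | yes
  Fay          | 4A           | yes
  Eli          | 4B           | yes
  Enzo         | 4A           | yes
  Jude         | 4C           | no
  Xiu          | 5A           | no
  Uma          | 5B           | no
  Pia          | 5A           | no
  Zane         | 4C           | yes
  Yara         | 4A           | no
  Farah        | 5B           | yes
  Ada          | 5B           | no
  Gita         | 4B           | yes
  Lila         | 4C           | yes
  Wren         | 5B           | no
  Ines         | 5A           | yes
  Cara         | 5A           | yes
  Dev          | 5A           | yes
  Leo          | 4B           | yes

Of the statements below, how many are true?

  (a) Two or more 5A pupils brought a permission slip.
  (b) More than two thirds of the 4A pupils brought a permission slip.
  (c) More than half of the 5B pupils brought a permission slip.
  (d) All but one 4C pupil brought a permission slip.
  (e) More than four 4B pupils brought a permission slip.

4

(a) 5A: |A| = 7, |A ∩ B| = 3; needs |A ∩ B| ≥ 2 — true.
(b) 4A: |A| = 9, |A ∩ B| = 7; needs |A ∩ B| / |A| > 2/3 — true.
(c) 5B: |A| = 5, |A ∩ B| = 2; needs |A ∩ B| > |A ∖ B| — false.
(d) 4C: |A| = 6, |A ∩ B| = 5; needs |A ∖ B| = 1 — true.
(e) 4B: |A| = 5, |A ∩ B| = 5; needs |A ∩ B| > 4 — true.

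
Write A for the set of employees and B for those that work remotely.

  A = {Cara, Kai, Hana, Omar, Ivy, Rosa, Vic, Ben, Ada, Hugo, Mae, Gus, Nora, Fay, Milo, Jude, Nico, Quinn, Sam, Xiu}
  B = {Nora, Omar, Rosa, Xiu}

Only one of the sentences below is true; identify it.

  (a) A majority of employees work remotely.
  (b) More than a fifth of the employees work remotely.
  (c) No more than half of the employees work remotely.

|A| = 20, |A ∩ B| = 4, |A ∖ B| = 16.
(a) requires |A ∩ B| > |A ∖ B|: false.
(b) requires |A ∩ B| / |A| > 1/5: false.
(c) requires |A ∩ B| ≤ |A ∖ B|: true.

(c)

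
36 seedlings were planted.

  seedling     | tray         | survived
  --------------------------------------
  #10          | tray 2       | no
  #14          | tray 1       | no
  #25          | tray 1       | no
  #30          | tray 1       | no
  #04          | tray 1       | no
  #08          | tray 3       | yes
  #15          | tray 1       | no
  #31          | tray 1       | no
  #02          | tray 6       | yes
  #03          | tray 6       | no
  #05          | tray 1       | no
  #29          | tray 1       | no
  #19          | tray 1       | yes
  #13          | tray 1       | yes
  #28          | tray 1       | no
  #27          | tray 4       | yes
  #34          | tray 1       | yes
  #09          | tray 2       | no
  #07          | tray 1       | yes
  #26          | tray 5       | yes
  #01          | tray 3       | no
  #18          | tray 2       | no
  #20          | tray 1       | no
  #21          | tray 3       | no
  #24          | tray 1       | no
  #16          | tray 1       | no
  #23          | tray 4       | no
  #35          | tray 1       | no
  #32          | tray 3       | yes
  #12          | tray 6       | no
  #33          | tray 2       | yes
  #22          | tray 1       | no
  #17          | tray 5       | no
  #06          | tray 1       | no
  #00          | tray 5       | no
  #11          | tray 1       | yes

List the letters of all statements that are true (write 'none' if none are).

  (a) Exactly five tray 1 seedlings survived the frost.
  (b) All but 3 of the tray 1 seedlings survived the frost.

|A| = 20, |A ∩ B| = 5, |A ∖ B| = 15.
(a) |A ∩ B| = 5: holds.
(b) |A ∖ B| = 3: fails.

(a)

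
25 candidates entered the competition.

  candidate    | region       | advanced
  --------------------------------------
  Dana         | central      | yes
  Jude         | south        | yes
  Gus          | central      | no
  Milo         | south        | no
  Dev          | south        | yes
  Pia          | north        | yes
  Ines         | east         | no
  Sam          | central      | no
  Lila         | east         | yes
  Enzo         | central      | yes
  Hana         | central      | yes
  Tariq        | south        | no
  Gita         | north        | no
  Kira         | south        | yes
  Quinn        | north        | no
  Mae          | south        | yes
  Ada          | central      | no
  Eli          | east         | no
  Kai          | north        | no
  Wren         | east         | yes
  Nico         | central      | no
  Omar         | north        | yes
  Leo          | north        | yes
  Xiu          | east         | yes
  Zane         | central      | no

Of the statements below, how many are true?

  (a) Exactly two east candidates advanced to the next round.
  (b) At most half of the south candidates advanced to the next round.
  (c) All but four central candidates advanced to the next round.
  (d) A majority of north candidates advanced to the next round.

0

(a) east: |A| = 5, |A ∩ B| = 3; needs |A ∩ B| = 2 — false.
(b) south: |A| = 6, |A ∩ B| = 4; needs |A ∩ B| ≤ |A ∖ B| — false.
(c) central: |A| = 8, |A ∩ B| = 3; needs |A ∖ B| = 4 — false.
(d) north: |A| = 6, |A ∩ B| = 3; needs |A ∩ B| > |A ∖ B| — false.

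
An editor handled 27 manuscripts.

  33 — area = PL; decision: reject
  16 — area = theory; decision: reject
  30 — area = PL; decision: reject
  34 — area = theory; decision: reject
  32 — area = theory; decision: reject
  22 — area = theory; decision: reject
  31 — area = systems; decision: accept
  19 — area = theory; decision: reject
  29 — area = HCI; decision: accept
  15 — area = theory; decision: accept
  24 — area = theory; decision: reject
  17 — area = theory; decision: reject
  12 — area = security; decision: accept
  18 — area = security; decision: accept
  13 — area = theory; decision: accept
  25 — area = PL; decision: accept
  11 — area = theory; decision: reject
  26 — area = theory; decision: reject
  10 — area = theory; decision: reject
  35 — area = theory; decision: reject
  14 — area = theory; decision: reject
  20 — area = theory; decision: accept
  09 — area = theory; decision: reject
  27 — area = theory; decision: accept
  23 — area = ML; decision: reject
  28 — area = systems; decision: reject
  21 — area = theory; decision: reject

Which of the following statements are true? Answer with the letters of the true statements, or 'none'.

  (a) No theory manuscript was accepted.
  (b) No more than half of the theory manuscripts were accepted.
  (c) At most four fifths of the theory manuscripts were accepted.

|A| = 18, |A ∩ B| = 4, |A ∖ B| = 14.
(a) A ∩ B = ∅ (|A ∩ B| = 0): fails.
(b) |A ∩ B| ≤ |A ∖ B|: holds.
(c) |A ∩ B| / |A| ≤ 4/5: holds.

(b), (c)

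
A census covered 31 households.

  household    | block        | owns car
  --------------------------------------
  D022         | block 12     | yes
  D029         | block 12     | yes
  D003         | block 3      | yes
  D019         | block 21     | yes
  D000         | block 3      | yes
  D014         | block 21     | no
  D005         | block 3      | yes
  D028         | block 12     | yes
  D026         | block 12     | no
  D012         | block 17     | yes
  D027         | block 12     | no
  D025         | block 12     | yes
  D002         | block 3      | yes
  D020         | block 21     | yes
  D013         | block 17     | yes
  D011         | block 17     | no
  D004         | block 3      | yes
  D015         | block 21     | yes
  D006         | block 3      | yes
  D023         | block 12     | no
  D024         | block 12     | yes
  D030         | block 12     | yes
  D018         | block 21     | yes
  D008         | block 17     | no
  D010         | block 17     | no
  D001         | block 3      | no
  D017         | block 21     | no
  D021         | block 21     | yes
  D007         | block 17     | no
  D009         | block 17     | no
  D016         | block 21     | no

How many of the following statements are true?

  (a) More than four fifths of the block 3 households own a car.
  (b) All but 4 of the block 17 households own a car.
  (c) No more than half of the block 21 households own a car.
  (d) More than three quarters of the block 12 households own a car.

1

(a) block 3: |A| = 7, |A ∩ B| = 6; needs |A ∩ B| / |A| > 4/5 — true.
(b) block 17: |A| = 7, |A ∩ B| = 2; needs |A ∖ B| = 4 — false.
(c) block 21: |A| = 8, |A ∩ B| = 5; needs |A ∩ B| ≤ |A ∖ B| — false.
(d) block 12: |A| = 9, |A ∩ B| = 6; needs |A ∩ B| / |A| > 3/4 — false.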